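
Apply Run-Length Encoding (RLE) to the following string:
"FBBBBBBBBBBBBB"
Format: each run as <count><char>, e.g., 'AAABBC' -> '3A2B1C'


Scanning runs left to right:
  i=0: run of 'F' x 1 -> '1F'
  i=1: run of 'B' x 13 -> '13B'

RLE = 1F13B


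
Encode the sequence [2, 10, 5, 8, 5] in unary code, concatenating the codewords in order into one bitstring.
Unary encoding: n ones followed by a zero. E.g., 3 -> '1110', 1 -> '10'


Encode each number as n ones followed by a terminating 0:
  2 -> 110 (3 bits)
  10 -> 11111111110 (11 bits)
  5 -> 111110 (6 bits)
  8 -> 111111110 (9 bits)
  5 -> 111110 (6 bits)
Total length = 3 + 11 + 6 + 9 + 6 = 35 bits.

Unary([2, 10, 5, 8, 5]) = 11011111111110111110111111110111110 (35 bits)


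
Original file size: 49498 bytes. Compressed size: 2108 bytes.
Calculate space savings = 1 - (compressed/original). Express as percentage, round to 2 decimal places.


ratio = compressed/original = 2108/49498 = 0.042588
savings = 1 - ratio = 1 - 0.042588 = 0.957412
as a percentage: 0.957412 * 100 = 95.74%

Space savings = 1 - 2108/49498 = 95.74%


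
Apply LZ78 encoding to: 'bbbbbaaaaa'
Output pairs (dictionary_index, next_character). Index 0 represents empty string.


LZ78 encoding steps:
Dictionary: {0: ''}
Step 1: w='' (idx 0), next='b' -> output (0, 'b'), add 'b' as idx 1
Step 2: w='b' (idx 1), next='b' -> output (1, 'b'), add 'bb' as idx 2
Step 3: w='bb' (idx 2), next='a' -> output (2, 'a'), add 'bba' as idx 3
Step 4: w='' (idx 0), next='a' -> output (0, 'a'), add 'a' as idx 4
Step 5: w='a' (idx 4), next='a' -> output (4, 'a'), add 'aa' as idx 5
Step 6: w='a' (idx 4), end of input -> output (4, '')


Encoded: [(0, 'b'), (1, 'b'), (2, 'a'), (0, 'a'), (4, 'a'), (4, '')]


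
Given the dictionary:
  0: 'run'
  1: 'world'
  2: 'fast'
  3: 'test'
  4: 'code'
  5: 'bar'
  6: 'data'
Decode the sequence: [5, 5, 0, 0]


Look up each index in the dictionary:
  5 -> 'bar'
  5 -> 'bar'
  0 -> 'run'
  0 -> 'run'

Decoded: "bar bar run run"


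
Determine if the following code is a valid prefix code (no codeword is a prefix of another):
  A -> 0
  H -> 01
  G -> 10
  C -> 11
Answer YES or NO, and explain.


Checking each pair (does one codeword prefix another?):
  A='0' vs H='01': prefix -- VIOLATION

NO -- this is NOT a valid prefix code. A (0) is a prefix of H (01).


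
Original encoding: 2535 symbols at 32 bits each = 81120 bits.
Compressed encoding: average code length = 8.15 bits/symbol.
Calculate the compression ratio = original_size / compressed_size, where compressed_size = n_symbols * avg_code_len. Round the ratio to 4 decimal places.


original_size = n_symbols * orig_bits = 2535 * 32 = 81120 bits
compressed_size = n_symbols * avg_code_len = 2535 * 8.15 = 20660.25 bits
ratio = original_size / compressed_size = 81120 / 20660.25 = 3.9264

Compression ratio = 3.9264


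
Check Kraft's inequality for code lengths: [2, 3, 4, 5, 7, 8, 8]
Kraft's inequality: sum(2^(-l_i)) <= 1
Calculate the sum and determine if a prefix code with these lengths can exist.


Sum = 2^(-2) + 2^(-3) + 2^(-4) + 2^(-5) + 2^(-7) + 2^(-8) + 2^(-8)
    = 0.25 + 0.125 + 0.0625 + 0.03125 + 0.0078125 + 0.00390625 + 0.00390625
    = 124/256 = 0.484375
Since 0.484375 <= 1, Kraft's inequality IS satisfied.
A prefix code with these lengths CAN exist.

Kraft sum = 0.484375. Satisfied.


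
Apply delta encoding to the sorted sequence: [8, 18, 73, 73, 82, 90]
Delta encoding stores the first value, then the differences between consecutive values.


First value: 8
Deltas:
  18 - 8 = 10
  73 - 18 = 55
  73 - 73 = 0
  82 - 73 = 9
  90 - 82 = 8


Delta encoded: [8, 10, 55, 0, 9, 8]


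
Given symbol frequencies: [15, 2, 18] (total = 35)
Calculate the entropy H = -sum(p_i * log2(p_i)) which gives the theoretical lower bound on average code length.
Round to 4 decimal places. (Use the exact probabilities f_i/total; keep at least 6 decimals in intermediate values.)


Per-symbol terms -p_i * log2(p_i) with p_i = f_i/35:
  p = 15/35 = 0.428571: log2(p) = -1.222392, -p*log2(p) = 0.523882
  p = 2/35 = 0.057143: log2(p) = -4.129283, -p*log2(p) = 0.235959
  p = 18/35 = 0.514286: log2(p) = -0.959358, -p*log2(p) = 0.493384
H = 0.523882 + 0.235959 + 0.493384 = 1.253225

H = 1.2532 bits/symbol


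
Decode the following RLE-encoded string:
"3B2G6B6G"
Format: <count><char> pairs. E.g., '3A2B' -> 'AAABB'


Expanding each <count><char> pair:
  3B -> 'BBB'
  2G -> 'GG'
  6B -> 'BBBBBB'
  6G -> 'GGGGGG'

Decoded = BBBGGBBBBBBGGGGGG


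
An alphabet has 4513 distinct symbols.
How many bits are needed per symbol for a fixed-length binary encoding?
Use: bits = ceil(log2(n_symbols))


log2(4513) = 12.1399
Bracket: 2^12 = 4096 < 4513 <= 2^13 = 8192
So ceil(log2(4513)) = 13

bits = ceil(log2(4513)) = ceil(12.1399) = 13 bits


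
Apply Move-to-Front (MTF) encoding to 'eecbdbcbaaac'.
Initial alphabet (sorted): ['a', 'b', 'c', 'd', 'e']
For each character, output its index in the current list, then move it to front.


MTF encoding:
'e': index 4 in ['a', 'b', 'c', 'd', 'e'] -> ['e', 'a', 'b', 'c', 'd']
'e': index 0 in ['e', 'a', 'b', 'c', 'd'] -> ['e', 'a', 'b', 'c', 'd']
'c': index 3 in ['e', 'a', 'b', 'c', 'd'] -> ['c', 'e', 'a', 'b', 'd']
'b': index 3 in ['c', 'e', 'a', 'b', 'd'] -> ['b', 'c', 'e', 'a', 'd']
'd': index 4 in ['b', 'c', 'e', 'a', 'd'] -> ['d', 'b', 'c', 'e', 'a']
'b': index 1 in ['d', 'b', 'c', 'e', 'a'] -> ['b', 'd', 'c', 'e', 'a']
'c': index 2 in ['b', 'd', 'c', 'e', 'a'] -> ['c', 'b', 'd', 'e', 'a']
'b': index 1 in ['c', 'b', 'd', 'e', 'a'] -> ['b', 'c', 'd', 'e', 'a']
'a': index 4 in ['b', 'c', 'd', 'e', 'a'] -> ['a', 'b', 'c', 'd', 'e']
'a': index 0 in ['a', 'b', 'c', 'd', 'e'] -> ['a', 'b', 'c', 'd', 'e']
'a': index 0 in ['a', 'b', 'c', 'd', 'e'] -> ['a', 'b', 'c', 'd', 'e']
'c': index 2 in ['a', 'b', 'c', 'd', 'e'] -> ['c', 'a', 'b', 'd', 'e']


Output: [4, 0, 3, 3, 4, 1, 2, 1, 4, 0, 0, 2]


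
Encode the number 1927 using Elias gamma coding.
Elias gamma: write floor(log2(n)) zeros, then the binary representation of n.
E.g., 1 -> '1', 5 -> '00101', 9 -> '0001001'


num_bits = floor(log2(1927)) + 1 = 11
leading_zeros = num_bits - 1 = 10
binary(1927) = 11110000111

Elias gamma(1927) = '0000000000' + '11110000111' = 000000000011110000111 (21 bits)


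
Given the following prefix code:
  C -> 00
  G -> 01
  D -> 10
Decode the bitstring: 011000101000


Decoding step by step:
Bits 01 -> G
Bits 10 -> D
Bits 00 -> C
Bits 10 -> D
Bits 10 -> D
Bits 00 -> C


Decoded message: GDCDDC


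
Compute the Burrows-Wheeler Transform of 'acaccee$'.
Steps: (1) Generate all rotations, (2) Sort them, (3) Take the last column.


Rotations (sorted):
  0: $acaccee -> last char: e
  1: acaccee$ -> last char: $
  2: accee$ac -> last char: c
  3: caccee$a -> last char: a
  4: ccee$aca -> last char: a
  5: cee$acac -> last char: c
  6: e$acacce -> last char: e
  7: ee$acacc -> last char: c


BWT = e$caacec


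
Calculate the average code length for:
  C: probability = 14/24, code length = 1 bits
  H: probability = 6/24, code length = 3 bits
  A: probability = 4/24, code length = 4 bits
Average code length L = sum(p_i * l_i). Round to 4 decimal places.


Weighted contributions p_i * l_i:
  C: (14/24) * 1 = 14/24
  H: (6/24) * 3 = 18/24
  A: (4/24) * 4 = 16/24
Sum = (14 + 18 + 16)/24 = 48/24

L = 48/24 = 2.0000 bits/symbol


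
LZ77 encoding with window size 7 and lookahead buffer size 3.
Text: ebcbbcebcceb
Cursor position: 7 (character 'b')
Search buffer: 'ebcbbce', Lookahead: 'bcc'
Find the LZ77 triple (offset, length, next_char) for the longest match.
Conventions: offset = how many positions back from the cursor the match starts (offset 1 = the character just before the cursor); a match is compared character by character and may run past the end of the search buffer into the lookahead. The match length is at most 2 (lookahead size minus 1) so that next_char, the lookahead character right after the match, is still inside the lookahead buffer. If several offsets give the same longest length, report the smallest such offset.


Try each offset into the search buffer:
  offset=1 (pos 6, char 'e'): match length 0
  offset=2 (pos 5, char 'c'): match length 0
  offset=3 (pos 4, char 'b'): match length 2
  offset=4 (pos 3, char 'b'): match length 1
  offset=5 (pos 2, char 'c'): match length 0
  offset=6 (pos 1, char 'b'): match length 2
  offset=7 (pos 0, char 'e'): match length 0
Longest match has length 2, found at offsets 3, 6; take the smallest, offset 3.
next_char = character at position 7 + 2 = 9 -> 'c'

Best match: offset=3, length=2 (matching 'bc' starting at position 4)
LZ77 triple: (3, 2, 'c')


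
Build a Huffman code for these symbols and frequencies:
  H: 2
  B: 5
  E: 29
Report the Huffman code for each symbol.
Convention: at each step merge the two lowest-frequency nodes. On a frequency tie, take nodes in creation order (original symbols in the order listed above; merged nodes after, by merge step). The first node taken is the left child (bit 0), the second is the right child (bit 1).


Huffman tree construction:
Step 1: Merge H(2) + B(5) = 7
Step 2: Merge (H+B)(7) + E(29) = 36
Read each symbol's code off the tree from the root (left child = 0, right child = 1).

Codes:
  H: 00 (length 2)
  B: 01 (length 2)
  E: 1 (length 1)
Average code length: 43/36 = 1.1944 bits/symbol


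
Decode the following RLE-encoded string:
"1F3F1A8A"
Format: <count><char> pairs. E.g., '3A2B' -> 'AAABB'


Expanding each <count><char> pair:
  1F -> 'F'
  3F -> 'FFF'
  1A -> 'A'
  8A -> 'AAAAAAAA'

Decoded = FFFFAAAAAAAAA


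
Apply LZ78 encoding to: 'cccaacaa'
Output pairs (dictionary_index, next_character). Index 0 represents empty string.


LZ78 encoding steps:
Dictionary: {0: ''}
Step 1: w='' (idx 0), next='c' -> output (0, 'c'), add 'c' as idx 1
Step 2: w='c' (idx 1), next='c' -> output (1, 'c'), add 'cc' as idx 2
Step 3: w='' (idx 0), next='a' -> output (0, 'a'), add 'a' as idx 3
Step 4: w='a' (idx 3), next='c' -> output (3, 'c'), add 'ac' as idx 4
Step 5: w='a' (idx 3), next='a' -> output (3, 'a'), add 'aa' as idx 5


Encoded: [(0, 'c'), (1, 'c'), (0, 'a'), (3, 'c'), (3, 'a')]


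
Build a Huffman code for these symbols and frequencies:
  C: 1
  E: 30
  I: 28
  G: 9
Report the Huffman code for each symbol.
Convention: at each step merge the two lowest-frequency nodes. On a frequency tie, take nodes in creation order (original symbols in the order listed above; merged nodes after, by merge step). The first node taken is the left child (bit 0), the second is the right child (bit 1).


Huffman tree construction:
Step 1: Merge C(1) + G(9) = 10
Step 2: Merge (C+G)(10) + I(28) = 38
Step 3: Merge E(30) + ((C+G)+I)(38) = 68
Read each symbol's code off the tree from the root (left child = 0, right child = 1).

Codes:
  C: 100 (length 3)
  E: 0 (length 1)
  I: 11 (length 2)
  G: 101 (length 3)
Average code length: 116/68 = 1.7059 bits/symbol


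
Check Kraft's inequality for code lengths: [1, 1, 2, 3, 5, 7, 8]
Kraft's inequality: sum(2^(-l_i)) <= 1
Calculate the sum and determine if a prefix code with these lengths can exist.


Sum = 2^(-1) + 2^(-1) + 2^(-2) + 2^(-3) + 2^(-5) + 2^(-7) + 2^(-8)
    = 0.5 + 0.5 + 0.25 + 0.125 + 0.03125 + 0.0078125 + 0.00390625
    = 363/256 = 1.41796875
Since 1.41796875 > 1, Kraft's inequality is NOT satisfied.
A prefix code with these lengths CANNOT exist.

Kraft sum = 1.41796875. Not satisfied.


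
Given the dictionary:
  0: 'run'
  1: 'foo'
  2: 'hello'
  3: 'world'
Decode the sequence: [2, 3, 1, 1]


Look up each index in the dictionary:
  2 -> 'hello'
  3 -> 'world'
  1 -> 'foo'
  1 -> 'foo'

Decoded: "hello world foo foo"


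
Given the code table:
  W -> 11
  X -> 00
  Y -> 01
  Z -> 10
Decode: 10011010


Decoding:
10 -> Z
01 -> Y
10 -> Z
10 -> Z


Result: ZYZZ


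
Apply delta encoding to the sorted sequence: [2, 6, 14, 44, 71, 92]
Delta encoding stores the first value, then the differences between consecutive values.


First value: 2
Deltas:
  6 - 2 = 4
  14 - 6 = 8
  44 - 14 = 30
  71 - 44 = 27
  92 - 71 = 21


Delta encoded: [2, 4, 8, 30, 27, 21]


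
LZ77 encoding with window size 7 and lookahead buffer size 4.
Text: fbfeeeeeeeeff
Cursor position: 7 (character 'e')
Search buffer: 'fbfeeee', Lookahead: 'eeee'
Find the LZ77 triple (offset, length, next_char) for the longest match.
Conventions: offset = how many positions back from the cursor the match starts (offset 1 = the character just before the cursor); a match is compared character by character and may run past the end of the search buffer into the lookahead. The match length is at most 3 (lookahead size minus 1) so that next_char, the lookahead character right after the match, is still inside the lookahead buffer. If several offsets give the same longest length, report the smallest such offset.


Try each offset into the search buffer:
  offset=1 (pos 6, char 'e'): match length 3
  offset=2 (pos 5, char 'e'): match length 3
  offset=3 (pos 4, char 'e'): match length 3
  offset=4 (pos 3, char 'e'): match length 3
  offset=5 (pos 2, char 'f'): match length 0
  offset=6 (pos 1, char 'b'): match length 0
  offset=7 (pos 0, char 'f'): match length 0
Longest match has length 3, found at offsets 1, 2, 3, 4; take the smallest, offset 1.
next_char = character at position 7 + 3 = 10 -> 'e'

Best match: offset=1, length=3 (matching 'eee' starting at position 6)
LZ77 triple: (1, 3, 'e')


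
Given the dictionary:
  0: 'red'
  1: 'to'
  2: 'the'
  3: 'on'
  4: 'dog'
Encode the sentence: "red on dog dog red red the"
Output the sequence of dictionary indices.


Look up each word in the dictionary:
  'red' -> 0
  'on' -> 3
  'dog' -> 4
  'dog' -> 4
  'red' -> 0
  'red' -> 0
  'the' -> 2

Encoded: [0, 3, 4, 4, 0, 0, 2]


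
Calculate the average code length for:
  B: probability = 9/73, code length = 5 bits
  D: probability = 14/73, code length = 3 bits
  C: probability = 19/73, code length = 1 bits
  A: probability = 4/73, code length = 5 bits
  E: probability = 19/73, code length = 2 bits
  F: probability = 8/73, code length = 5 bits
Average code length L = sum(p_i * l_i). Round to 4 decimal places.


Weighted contributions p_i * l_i:
  B: (9/73) * 5 = 45/73
  D: (14/73) * 3 = 42/73
  C: (19/73) * 1 = 19/73
  A: (4/73) * 5 = 20/73
  E: (19/73) * 2 = 38/73
  F: (8/73) * 5 = 40/73
Sum = (45 + 42 + 19 + 20 + 38 + 40)/73 = 204/73

L = 204/73 = 2.7945 bits/symbol


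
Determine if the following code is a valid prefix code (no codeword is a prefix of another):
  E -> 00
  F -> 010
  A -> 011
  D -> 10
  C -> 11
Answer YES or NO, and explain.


Checking each pair (does one codeword prefix another?):
  E='00' vs F='010': no prefix
  E='00' vs A='011': no prefix
  E='00' vs D='10': no prefix
  E='00' vs C='11': no prefix
  F='010' vs E='00': no prefix
  F='010' vs A='011': no prefix
  F='010' vs D='10': no prefix
  F='010' vs C='11': no prefix
  A='011' vs E='00': no prefix
  A='011' vs F='010': no prefix
  A='011' vs D='10': no prefix
  A='011' vs C='11': no prefix
  D='10' vs E='00': no prefix
  D='10' vs F='010': no prefix
  D='10' vs A='011': no prefix
  D='10' vs C='11': no prefix
  C='11' vs E='00': no prefix
  C='11' vs F='010': no prefix
  C='11' vs A='011': no prefix
  C='11' vs D='10': no prefix
No violation found over all pairs.

YES -- this is a valid prefix code. No codeword is a prefix of any other codeword.


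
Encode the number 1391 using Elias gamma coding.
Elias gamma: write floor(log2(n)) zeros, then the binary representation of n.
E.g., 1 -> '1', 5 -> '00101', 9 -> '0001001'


num_bits = floor(log2(1391)) + 1 = 11
leading_zeros = num_bits - 1 = 10
binary(1391) = 10101101111

Elias gamma(1391) = '0000000000' + '10101101111' = 000000000010101101111 (21 bits)


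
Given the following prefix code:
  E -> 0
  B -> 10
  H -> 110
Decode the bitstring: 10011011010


Decoding step by step:
Bits 10 -> B
Bits 0 -> E
Bits 110 -> H
Bits 110 -> H
Bits 10 -> B


Decoded message: BEHHB


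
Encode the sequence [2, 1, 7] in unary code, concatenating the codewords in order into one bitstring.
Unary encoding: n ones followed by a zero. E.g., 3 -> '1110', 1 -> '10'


Encode each number as n ones followed by a terminating 0:
  2 -> 110 (3 bits)
  1 -> 10 (2 bits)
  7 -> 11111110 (8 bits)
Total length = 3 + 2 + 8 = 13 bits.

Unary([2, 1, 7]) = 1101011111110 (13 bits)


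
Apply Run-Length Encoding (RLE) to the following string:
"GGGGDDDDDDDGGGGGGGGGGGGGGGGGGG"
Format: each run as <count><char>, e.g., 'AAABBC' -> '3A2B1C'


Scanning runs left to right:
  i=0: run of 'G' x 4 -> '4G'
  i=4: run of 'D' x 7 -> '7D'
  i=11: run of 'G' x 19 -> '19G'

RLE = 4G7D19G


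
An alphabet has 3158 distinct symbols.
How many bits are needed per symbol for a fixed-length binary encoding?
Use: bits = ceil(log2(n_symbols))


log2(3158) = 11.6248
Bracket: 2^11 = 2048 < 3158 <= 2^12 = 4096
So ceil(log2(3158)) = 12

bits = ceil(log2(3158)) = ceil(11.6248) = 12 bits


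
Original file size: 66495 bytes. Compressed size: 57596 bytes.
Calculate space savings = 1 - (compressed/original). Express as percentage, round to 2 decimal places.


ratio = compressed/original = 57596/66495 = 0.86617
savings = 1 - ratio = 1 - 0.86617 = 0.13383
as a percentage: 0.13383 * 100 = 13.38%

Space savings = 1 - 57596/66495 = 13.38%


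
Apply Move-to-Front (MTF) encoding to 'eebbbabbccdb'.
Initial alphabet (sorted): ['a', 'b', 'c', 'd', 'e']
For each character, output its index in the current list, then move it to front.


MTF encoding:
'e': index 4 in ['a', 'b', 'c', 'd', 'e'] -> ['e', 'a', 'b', 'c', 'd']
'e': index 0 in ['e', 'a', 'b', 'c', 'd'] -> ['e', 'a', 'b', 'c', 'd']
'b': index 2 in ['e', 'a', 'b', 'c', 'd'] -> ['b', 'e', 'a', 'c', 'd']
'b': index 0 in ['b', 'e', 'a', 'c', 'd'] -> ['b', 'e', 'a', 'c', 'd']
'b': index 0 in ['b', 'e', 'a', 'c', 'd'] -> ['b', 'e', 'a', 'c', 'd']
'a': index 2 in ['b', 'e', 'a', 'c', 'd'] -> ['a', 'b', 'e', 'c', 'd']
'b': index 1 in ['a', 'b', 'e', 'c', 'd'] -> ['b', 'a', 'e', 'c', 'd']
'b': index 0 in ['b', 'a', 'e', 'c', 'd'] -> ['b', 'a', 'e', 'c', 'd']
'c': index 3 in ['b', 'a', 'e', 'c', 'd'] -> ['c', 'b', 'a', 'e', 'd']
'c': index 0 in ['c', 'b', 'a', 'e', 'd'] -> ['c', 'b', 'a', 'e', 'd']
'd': index 4 in ['c', 'b', 'a', 'e', 'd'] -> ['d', 'c', 'b', 'a', 'e']
'b': index 2 in ['d', 'c', 'b', 'a', 'e'] -> ['b', 'd', 'c', 'a', 'e']


Output: [4, 0, 2, 0, 0, 2, 1, 0, 3, 0, 4, 2]


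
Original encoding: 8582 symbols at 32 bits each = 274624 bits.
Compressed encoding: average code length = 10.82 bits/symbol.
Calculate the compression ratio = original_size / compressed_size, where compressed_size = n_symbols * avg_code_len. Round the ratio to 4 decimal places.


original_size = n_symbols * orig_bits = 8582 * 32 = 274624 bits
compressed_size = n_symbols * avg_code_len = 8582 * 10.82 = 92857.24 bits
ratio = original_size / compressed_size = 274624 / 92857.24 = 2.9575

Compression ratio = 2.9575


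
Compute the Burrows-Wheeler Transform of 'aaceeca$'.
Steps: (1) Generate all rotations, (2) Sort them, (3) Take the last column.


Rotations (sorted):
  0: $aaceeca -> last char: a
  1: a$aaceec -> last char: c
  2: aaceeca$ -> last char: $
  3: aceeca$a -> last char: a
  4: ca$aacee -> last char: e
  5: ceeca$aa -> last char: a
  6: eca$aace -> last char: e
  7: eeca$aac -> last char: c


BWT = ac$aeaec


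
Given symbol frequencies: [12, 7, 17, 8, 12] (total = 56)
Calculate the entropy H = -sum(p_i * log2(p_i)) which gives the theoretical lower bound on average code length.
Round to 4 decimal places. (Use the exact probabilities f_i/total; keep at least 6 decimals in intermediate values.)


Per-symbol terms -p_i * log2(p_i) with p_i = f_i/56:
  p = 12/56 = 0.214286: log2(p) = -2.222392, -p*log2(p) = 0.476227
  p = 7/56 = 0.125000: log2(p) = -3.000000, -p*log2(p) = 0.375000
  p = 17/56 = 0.303571: log2(p) = -1.719892, -p*log2(p) = 0.522110
  p = 8/56 = 0.142857: log2(p) = -2.807355, -p*log2(p) = 0.401051
  p = 12/56 = 0.214286: log2(p) = -2.222392, -p*log2(p) = 0.476227
H = 0.476227 + 0.375000 + 0.522110 + 0.401051 + 0.476227 = 2.250615

H = 2.2506 bits/symbol


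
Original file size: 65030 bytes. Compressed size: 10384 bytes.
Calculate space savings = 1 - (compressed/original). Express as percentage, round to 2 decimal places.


ratio = compressed/original = 10384/65030 = 0.15968
savings = 1 - ratio = 1 - 0.15968 = 0.84032
as a percentage: 0.84032 * 100 = 84.03%

Space savings = 1 - 10384/65030 = 84.03%


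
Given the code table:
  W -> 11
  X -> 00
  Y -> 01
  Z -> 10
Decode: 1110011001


Decoding:
11 -> W
10 -> Z
01 -> Y
10 -> Z
01 -> Y


Result: WZYZY


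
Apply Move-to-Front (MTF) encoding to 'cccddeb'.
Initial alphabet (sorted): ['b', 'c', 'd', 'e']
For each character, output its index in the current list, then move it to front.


MTF encoding:
'c': index 1 in ['b', 'c', 'd', 'e'] -> ['c', 'b', 'd', 'e']
'c': index 0 in ['c', 'b', 'd', 'e'] -> ['c', 'b', 'd', 'e']
'c': index 0 in ['c', 'b', 'd', 'e'] -> ['c', 'b', 'd', 'e']
'd': index 2 in ['c', 'b', 'd', 'e'] -> ['d', 'c', 'b', 'e']
'd': index 0 in ['d', 'c', 'b', 'e'] -> ['d', 'c', 'b', 'e']
'e': index 3 in ['d', 'c', 'b', 'e'] -> ['e', 'd', 'c', 'b']
'b': index 3 in ['e', 'd', 'c', 'b'] -> ['b', 'e', 'd', 'c']


Output: [1, 0, 0, 2, 0, 3, 3]


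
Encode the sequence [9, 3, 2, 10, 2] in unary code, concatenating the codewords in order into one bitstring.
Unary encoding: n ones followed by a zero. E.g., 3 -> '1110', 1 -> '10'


Encode each number as n ones followed by a terminating 0:
  9 -> 1111111110 (10 bits)
  3 -> 1110 (4 bits)
  2 -> 110 (3 bits)
  10 -> 11111111110 (11 bits)
  2 -> 110 (3 bits)
Total length = 10 + 4 + 3 + 11 + 3 = 31 bits.

Unary([9, 3, 2, 10, 2]) = 1111111110111011011111111110110 (31 bits)


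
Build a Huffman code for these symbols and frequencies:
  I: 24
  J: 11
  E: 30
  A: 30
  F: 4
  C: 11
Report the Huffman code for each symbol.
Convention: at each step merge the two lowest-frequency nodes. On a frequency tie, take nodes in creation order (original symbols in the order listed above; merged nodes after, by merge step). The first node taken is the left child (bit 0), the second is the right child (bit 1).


Huffman tree construction:
Step 1: Merge F(4) + J(11) = 15
Step 2: Merge C(11) + (F+J)(15) = 26
Step 3: Merge I(24) + (C+(F+J))(26) = 50
Step 4: Merge E(30) + A(30) = 60
Step 5: Merge (I+(C+(F+J)))(50) + (E+A)(60) = 110
Read each symbol's code off the tree from the root (left child = 0, right child = 1).

Codes:
  I: 00 (length 2)
  J: 0111 (length 4)
  E: 10 (length 2)
  A: 11 (length 2)
  F: 0110 (length 4)
  C: 010 (length 3)
Average code length: 261/110 = 2.3727 bits/symbol


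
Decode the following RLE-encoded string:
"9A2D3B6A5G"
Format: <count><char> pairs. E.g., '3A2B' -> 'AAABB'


Expanding each <count><char> pair:
  9A -> 'AAAAAAAAA'
  2D -> 'DD'
  3B -> 'BBB'
  6A -> 'AAAAAA'
  5G -> 'GGGGG'

Decoded = AAAAAAAAADDBBBAAAAAAGGGGG


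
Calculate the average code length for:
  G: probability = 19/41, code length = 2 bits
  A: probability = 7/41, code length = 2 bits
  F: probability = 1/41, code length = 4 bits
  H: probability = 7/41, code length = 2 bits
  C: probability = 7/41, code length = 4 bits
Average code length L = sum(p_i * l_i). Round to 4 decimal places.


Weighted contributions p_i * l_i:
  G: (19/41) * 2 = 38/41
  A: (7/41) * 2 = 14/41
  F: (1/41) * 4 = 4/41
  H: (7/41) * 2 = 14/41
  C: (7/41) * 4 = 28/41
Sum = (38 + 14 + 4 + 14 + 28)/41 = 98/41

L = 98/41 = 2.3902 bits/symbol


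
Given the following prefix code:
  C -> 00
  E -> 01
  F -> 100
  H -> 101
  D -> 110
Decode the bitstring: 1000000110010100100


Decoding step by step:
Bits 100 -> F
Bits 00 -> C
Bits 00 -> C
Bits 110 -> D
Bits 01 -> E
Bits 01 -> E
Bits 00 -> C
Bits 100 -> F


Decoded message: FCCDEECF


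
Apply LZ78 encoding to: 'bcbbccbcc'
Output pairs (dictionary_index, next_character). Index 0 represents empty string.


LZ78 encoding steps:
Dictionary: {0: ''}
Step 1: w='' (idx 0), next='b' -> output (0, 'b'), add 'b' as idx 1
Step 2: w='' (idx 0), next='c' -> output (0, 'c'), add 'c' as idx 2
Step 3: w='b' (idx 1), next='b' -> output (1, 'b'), add 'bb' as idx 3
Step 4: w='c' (idx 2), next='c' -> output (2, 'c'), add 'cc' as idx 4
Step 5: w='b' (idx 1), next='c' -> output (1, 'c'), add 'bc' as idx 5
Step 6: w='c' (idx 2), end of input -> output (2, '')


Encoded: [(0, 'b'), (0, 'c'), (1, 'b'), (2, 'c'), (1, 'c'), (2, '')]


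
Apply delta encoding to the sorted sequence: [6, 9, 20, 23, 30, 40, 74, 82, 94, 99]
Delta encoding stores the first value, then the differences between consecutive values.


First value: 6
Deltas:
  9 - 6 = 3
  20 - 9 = 11
  23 - 20 = 3
  30 - 23 = 7
  40 - 30 = 10
  74 - 40 = 34
  82 - 74 = 8
  94 - 82 = 12
  99 - 94 = 5


Delta encoded: [6, 3, 11, 3, 7, 10, 34, 8, 12, 5]


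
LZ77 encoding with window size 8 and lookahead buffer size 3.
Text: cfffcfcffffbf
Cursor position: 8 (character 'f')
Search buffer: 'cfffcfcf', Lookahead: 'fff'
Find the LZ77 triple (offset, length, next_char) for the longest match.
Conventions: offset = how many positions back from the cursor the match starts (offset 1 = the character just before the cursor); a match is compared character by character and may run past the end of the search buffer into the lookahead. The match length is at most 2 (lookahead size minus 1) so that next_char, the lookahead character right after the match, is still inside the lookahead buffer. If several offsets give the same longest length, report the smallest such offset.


Try each offset into the search buffer:
  offset=1 (pos 7, char 'f'): match length 2
  offset=2 (pos 6, char 'c'): match length 0
  offset=3 (pos 5, char 'f'): match length 1
  offset=4 (pos 4, char 'c'): match length 0
  offset=5 (pos 3, char 'f'): match length 1
  offset=6 (pos 2, char 'f'): match length 2
  offset=7 (pos 1, char 'f'): match length 2
  offset=8 (pos 0, char 'c'): match length 0
Longest match has length 2, found at offsets 1, 6, 7; take the smallest, offset 1.
next_char = character at position 8 + 2 = 10 -> 'f'

Best match: offset=1, length=2 (matching 'ff' starting at position 7)
LZ77 triple: (1, 2, 'f')


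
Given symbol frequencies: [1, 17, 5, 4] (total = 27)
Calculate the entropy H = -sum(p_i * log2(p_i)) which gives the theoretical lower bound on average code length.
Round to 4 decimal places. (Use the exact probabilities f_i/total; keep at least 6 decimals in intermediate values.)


Per-symbol terms -p_i * log2(p_i) with p_i = f_i/27:
  p = 1/27 = 0.037037: log2(p) = -4.754888, -p*log2(p) = 0.176107
  p = 17/27 = 0.629630: log2(p) = -0.667425, -p*log2(p) = 0.420230
  p = 5/27 = 0.185185: log2(p) = -2.432959, -p*log2(p) = 0.450548
  p = 4/27 = 0.148148: log2(p) = -2.754888, -p*log2(p) = 0.408131
H = 0.176107 + 0.420230 + 0.450548 + 0.408131 = 1.455016

H = 1.455 bits/symbol


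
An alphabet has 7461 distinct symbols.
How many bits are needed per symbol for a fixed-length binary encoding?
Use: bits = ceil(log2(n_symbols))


log2(7461) = 12.8652
Bracket: 2^12 = 4096 < 7461 <= 2^13 = 8192
So ceil(log2(7461)) = 13

bits = ceil(log2(7461)) = ceil(12.8652) = 13 bits


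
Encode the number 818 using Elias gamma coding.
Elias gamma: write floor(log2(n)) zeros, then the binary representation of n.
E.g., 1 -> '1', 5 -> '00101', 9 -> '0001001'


num_bits = floor(log2(818)) + 1 = 10
leading_zeros = num_bits - 1 = 9
binary(818) = 1100110010

Elias gamma(818) = '000000000' + '1100110010' = 0000000001100110010 (19 bits)


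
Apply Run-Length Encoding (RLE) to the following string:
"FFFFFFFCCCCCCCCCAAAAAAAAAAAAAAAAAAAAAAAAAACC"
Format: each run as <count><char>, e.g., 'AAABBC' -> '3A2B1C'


Scanning runs left to right:
  i=0: run of 'F' x 7 -> '7F'
  i=7: run of 'C' x 9 -> '9C'
  i=16: run of 'A' x 26 -> '26A'
  i=42: run of 'C' x 2 -> '2C'

RLE = 7F9C26A2C


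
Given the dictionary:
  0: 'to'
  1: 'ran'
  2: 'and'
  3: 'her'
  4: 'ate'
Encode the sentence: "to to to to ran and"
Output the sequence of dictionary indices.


Look up each word in the dictionary:
  'to' -> 0
  'to' -> 0
  'to' -> 0
  'to' -> 0
  'ran' -> 1
  'and' -> 2

Encoded: [0, 0, 0, 0, 1, 2]


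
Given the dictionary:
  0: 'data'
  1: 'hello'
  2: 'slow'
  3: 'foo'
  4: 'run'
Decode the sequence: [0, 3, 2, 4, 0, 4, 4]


Look up each index in the dictionary:
  0 -> 'data'
  3 -> 'foo'
  2 -> 'slow'
  4 -> 'run'
  0 -> 'data'
  4 -> 'run'
  4 -> 'run'

Decoded: "data foo slow run data run run"


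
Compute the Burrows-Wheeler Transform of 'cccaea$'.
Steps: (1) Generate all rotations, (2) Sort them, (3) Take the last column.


Rotations (sorted):
  0: $cccaea -> last char: a
  1: a$cccae -> last char: e
  2: aea$ccc -> last char: c
  3: caea$cc -> last char: c
  4: ccaea$c -> last char: c
  5: cccaea$ -> last char: $
  6: ea$ccca -> last char: a


BWT = aeccc$a


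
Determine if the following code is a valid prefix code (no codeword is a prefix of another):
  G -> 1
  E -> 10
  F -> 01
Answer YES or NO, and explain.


Checking each pair (does one codeword prefix another?):
  G='1' vs E='10': prefix -- VIOLATION

NO -- this is NOT a valid prefix code. G (1) is a prefix of E (10).


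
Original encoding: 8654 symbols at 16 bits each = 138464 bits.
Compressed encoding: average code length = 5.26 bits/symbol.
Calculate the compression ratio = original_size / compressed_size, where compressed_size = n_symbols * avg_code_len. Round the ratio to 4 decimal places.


original_size = n_symbols * orig_bits = 8654 * 16 = 138464 bits
compressed_size = n_symbols * avg_code_len = 8654 * 5.26 = 45520.04 bits
ratio = original_size / compressed_size = 138464 / 45520.04 = 3.0418

Compression ratio = 3.0418


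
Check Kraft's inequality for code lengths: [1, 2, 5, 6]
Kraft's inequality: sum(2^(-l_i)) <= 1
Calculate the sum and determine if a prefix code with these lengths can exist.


Sum = 2^(-1) + 2^(-2) + 2^(-5) + 2^(-6)
    = 0.5 + 0.25 + 0.03125 + 0.015625
    = 51/64 = 0.796875
Since 0.796875 <= 1, Kraft's inequality IS satisfied.
A prefix code with these lengths CAN exist.

Kraft sum = 0.796875. Satisfied.


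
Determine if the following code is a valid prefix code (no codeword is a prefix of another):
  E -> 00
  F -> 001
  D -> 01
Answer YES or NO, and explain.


Checking each pair (does one codeword prefix another?):
  E='00' vs F='001': prefix -- VIOLATION

NO -- this is NOT a valid prefix code. E (00) is a prefix of F (001).


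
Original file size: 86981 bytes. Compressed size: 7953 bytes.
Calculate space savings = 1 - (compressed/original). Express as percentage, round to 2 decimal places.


ratio = compressed/original = 7953/86981 = 0.091434
savings = 1 - ratio = 1 - 0.091434 = 0.908566
as a percentage: 0.908566 * 100 = 90.86%

Space savings = 1 - 7953/86981 = 90.86%


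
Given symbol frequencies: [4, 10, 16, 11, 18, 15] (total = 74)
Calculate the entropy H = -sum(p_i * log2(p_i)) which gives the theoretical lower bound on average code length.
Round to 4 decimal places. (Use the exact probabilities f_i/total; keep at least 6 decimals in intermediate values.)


Per-symbol terms -p_i * log2(p_i) with p_i = f_i/74:
  p = 4/74 = 0.054054: log2(p) = -4.209453, -p*log2(p) = 0.227538
  p = 10/74 = 0.135135: log2(p) = -2.887525, -p*log2(p) = 0.390206
  p = 16/74 = 0.216216: log2(p) = -2.209453, -p*log2(p) = 0.477720
  p = 11/74 = 0.148649: log2(p) = -2.750022, -p*log2(p) = 0.408787
  p = 18/74 = 0.243243: log2(p) = -2.039528, -p*log2(p) = 0.496101
  p = 15/74 = 0.202703: log2(p) = -2.302563, -p*log2(p) = 0.466736
H = 0.227538 + 0.390206 + 0.477720 + 0.408787 + 0.496101 + 0.466736 = 2.467088

H = 2.4671 bits/symbol


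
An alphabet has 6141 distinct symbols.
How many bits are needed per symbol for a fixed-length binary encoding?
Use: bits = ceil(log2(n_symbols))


log2(6141) = 12.5843
Bracket: 2^12 = 4096 < 6141 <= 2^13 = 8192
So ceil(log2(6141)) = 13

bits = ceil(log2(6141)) = ceil(12.5843) = 13 bits


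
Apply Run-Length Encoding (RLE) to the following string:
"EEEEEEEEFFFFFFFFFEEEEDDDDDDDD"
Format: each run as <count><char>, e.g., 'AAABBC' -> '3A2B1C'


Scanning runs left to right:
  i=0: run of 'E' x 8 -> '8E'
  i=8: run of 'F' x 9 -> '9F'
  i=17: run of 'E' x 4 -> '4E'
  i=21: run of 'D' x 8 -> '8D'

RLE = 8E9F4E8D


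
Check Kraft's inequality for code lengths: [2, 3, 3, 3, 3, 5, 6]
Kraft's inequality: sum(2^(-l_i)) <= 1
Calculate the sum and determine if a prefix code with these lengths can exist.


Sum = 2^(-2) + 2^(-3) + 2^(-3) + 2^(-3) + 2^(-3) + 2^(-5) + 2^(-6)
    = 0.25 + 0.125 + 0.125 + 0.125 + 0.125 + 0.03125 + 0.015625
    = 51/64 = 0.796875
Since 0.796875 <= 1, Kraft's inequality IS satisfied.
A prefix code with these lengths CAN exist.

Kraft sum = 0.796875. Satisfied.


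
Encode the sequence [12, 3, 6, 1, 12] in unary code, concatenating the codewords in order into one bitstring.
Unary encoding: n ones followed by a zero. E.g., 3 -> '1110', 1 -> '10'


Encode each number as n ones followed by a terminating 0:
  12 -> 1111111111110 (13 bits)
  3 -> 1110 (4 bits)
  6 -> 1111110 (7 bits)
  1 -> 10 (2 bits)
  12 -> 1111111111110 (13 bits)
Total length = 13 + 4 + 7 + 2 + 13 = 39 bits.

Unary([12, 3, 6, 1, 12]) = 111111111111011101111110101111111111110 (39 bits)


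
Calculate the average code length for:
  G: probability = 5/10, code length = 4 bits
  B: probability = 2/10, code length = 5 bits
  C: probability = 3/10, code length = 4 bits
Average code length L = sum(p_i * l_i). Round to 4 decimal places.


Weighted contributions p_i * l_i:
  G: (5/10) * 4 = 20/10
  B: (2/10) * 5 = 10/10
  C: (3/10) * 4 = 12/10
Sum = (20 + 10 + 12)/10 = 42/10

L = 42/10 = 4.2000 bits/symbol


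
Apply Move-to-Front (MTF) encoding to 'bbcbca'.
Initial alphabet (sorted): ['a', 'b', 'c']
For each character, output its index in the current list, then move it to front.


MTF encoding:
'b': index 1 in ['a', 'b', 'c'] -> ['b', 'a', 'c']
'b': index 0 in ['b', 'a', 'c'] -> ['b', 'a', 'c']
'c': index 2 in ['b', 'a', 'c'] -> ['c', 'b', 'a']
'b': index 1 in ['c', 'b', 'a'] -> ['b', 'c', 'a']
'c': index 1 in ['b', 'c', 'a'] -> ['c', 'b', 'a']
'a': index 2 in ['c', 'b', 'a'] -> ['a', 'c', 'b']


Output: [1, 0, 2, 1, 1, 2]


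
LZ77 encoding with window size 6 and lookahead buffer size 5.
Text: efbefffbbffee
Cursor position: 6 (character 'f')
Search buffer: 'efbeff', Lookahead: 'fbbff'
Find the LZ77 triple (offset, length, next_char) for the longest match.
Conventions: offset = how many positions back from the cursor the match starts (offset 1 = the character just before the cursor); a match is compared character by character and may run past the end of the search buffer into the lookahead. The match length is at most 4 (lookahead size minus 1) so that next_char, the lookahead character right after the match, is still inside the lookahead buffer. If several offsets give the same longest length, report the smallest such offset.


Try each offset into the search buffer:
  offset=1 (pos 5, char 'f'): match length 1
  offset=2 (pos 4, char 'f'): match length 1
  offset=3 (pos 3, char 'e'): match length 0
  offset=4 (pos 2, char 'b'): match length 0
  offset=5 (pos 1, char 'f'): match length 2
  offset=6 (pos 0, char 'e'): match length 0
Longest match has length 2 at offset 5.
next_char = character at position 6 + 2 = 8 -> 'b'

Best match: offset=5, length=2 (matching 'fb' starting at position 1)
LZ77 triple: (5, 2, 'b')


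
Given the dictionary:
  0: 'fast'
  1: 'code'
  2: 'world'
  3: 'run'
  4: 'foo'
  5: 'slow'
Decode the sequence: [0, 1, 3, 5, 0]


Look up each index in the dictionary:
  0 -> 'fast'
  1 -> 'code'
  3 -> 'run'
  5 -> 'slow'
  0 -> 'fast'

Decoded: "fast code run slow fast"


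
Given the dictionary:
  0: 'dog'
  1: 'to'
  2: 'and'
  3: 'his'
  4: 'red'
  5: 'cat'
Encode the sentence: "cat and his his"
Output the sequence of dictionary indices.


Look up each word in the dictionary:
  'cat' -> 5
  'and' -> 2
  'his' -> 3
  'his' -> 3

Encoded: [5, 2, 3, 3]


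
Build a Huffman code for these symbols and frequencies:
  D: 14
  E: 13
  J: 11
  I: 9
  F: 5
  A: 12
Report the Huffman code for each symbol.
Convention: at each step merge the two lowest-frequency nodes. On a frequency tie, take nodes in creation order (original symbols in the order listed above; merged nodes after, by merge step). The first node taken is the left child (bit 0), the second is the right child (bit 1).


Huffman tree construction:
Step 1: Merge F(5) + I(9) = 14
Step 2: Merge J(11) + A(12) = 23
Step 3: Merge E(13) + D(14) = 27
Step 4: Merge (F+I)(14) + (J+A)(23) = 37
Step 5: Merge (E+D)(27) + ((F+I)+(J+A))(37) = 64
Read each symbol's code off the tree from the root (left child = 0, right child = 1).

Codes:
  D: 01 (length 2)
  E: 00 (length 2)
  J: 110 (length 3)
  I: 101 (length 3)
  F: 100 (length 3)
  A: 111 (length 3)
Average code length: 165/64 = 2.5781 bits/symbol


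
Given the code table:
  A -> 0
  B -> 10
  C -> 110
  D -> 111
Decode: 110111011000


Decoding:
110 -> C
111 -> D
0 -> A
110 -> C
0 -> A
0 -> A


Result: CDACAA


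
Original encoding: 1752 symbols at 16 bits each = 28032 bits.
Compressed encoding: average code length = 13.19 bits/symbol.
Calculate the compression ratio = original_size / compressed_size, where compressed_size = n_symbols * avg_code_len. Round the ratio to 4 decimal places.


original_size = n_symbols * orig_bits = 1752 * 16 = 28032 bits
compressed_size = n_symbols * avg_code_len = 1752 * 13.19 = 23108.88 bits
ratio = original_size / compressed_size = 28032 / 23108.88 = 1.213

Compression ratio = 1.213


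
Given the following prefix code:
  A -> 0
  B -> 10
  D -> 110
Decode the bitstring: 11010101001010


Decoding step by step:
Bits 110 -> D
Bits 10 -> B
Bits 10 -> B
Bits 10 -> B
Bits 0 -> A
Bits 10 -> B
Bits 10 -> B


Decoded message: DBBBABB


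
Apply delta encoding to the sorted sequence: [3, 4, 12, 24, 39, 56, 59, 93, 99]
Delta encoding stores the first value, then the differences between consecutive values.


First value: 3
Deltas:
  4 - 3 = 1
  12 - 4 = 8
  24 - 12 = 12
  39 - 24 = 15
  56 - 39 = 17
  59 - 56 = 3
  93 - 59 = 34
  99 - 93 = 6


Delta encoded: [3, 1, 8, 12, 15, 17, 3, 34, 6]


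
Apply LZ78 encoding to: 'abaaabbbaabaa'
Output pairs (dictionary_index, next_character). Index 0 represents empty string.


LZ78 encoding steps:
Dictionary: {0: ''}
Step 1: w='' (idx 0), next='a' -> output (0, 'a'), add 'a' as idx 1
Step 2: w='' (idx 0), next='b' -> output (0, 'b'), add 'b' as idx 2
Step 3: w='a' (idx 1), next='a' -> output (1, 'a'), add 'aa' as idx 3
Step 4: w='a' (idx 1), next='b' -> output (1, 'b'), add 'ab' as idx 4
Step 5: w='b' (idx 2), next='b' -> output (2, 'b'), add 'bb' as idx 5
Step 6: w='aa' (idx 3), next='b' -> output (3, 'b'), add 'aab' as idx 6
Step 7: w='aa' (idx 3), end of input -> output (3, '')


Encoded: [(0, 'a'), (0, 'b'), (1, 'a'), (1, 'b'), (2, 'b'), (3, 'b'), (3, '')]


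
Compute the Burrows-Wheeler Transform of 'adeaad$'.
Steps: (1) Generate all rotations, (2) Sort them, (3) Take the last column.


Rotations (sorted):
  0: $adeaad -> last char: d
  1: aad$ade -> last char: e
  2: ad$adea -> last char: a
  3: adeaad$ -> last char: $
  4: d$adeaa -> last char: a
  5: deaad$a -> last char: a
  6: eaad$ad -> last char: d


BWT = dea$aad


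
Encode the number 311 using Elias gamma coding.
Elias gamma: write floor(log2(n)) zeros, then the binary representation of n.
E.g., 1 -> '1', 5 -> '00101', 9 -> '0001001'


num_bits = floor(log2(311)) + 1 = 9
leading_zeros = num_bits - 1 = 8
binary(311) = 100110111

Elias gamma(311) = '00000000' + '100110111' = 00000000100110111 (17 bits)


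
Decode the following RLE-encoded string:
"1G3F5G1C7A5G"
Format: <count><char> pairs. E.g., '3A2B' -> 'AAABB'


Expanding each <count><char> pair:
  1G -> 'G'
  3F -> 'FFF'
  5G -> 'GGGGG'
  1C -> 'C'
  7A -> 'AAAAAAA'
  5G -> 'GGGGG'

Decoded = GFFFGGGGGCAAAAAAAGGGGG


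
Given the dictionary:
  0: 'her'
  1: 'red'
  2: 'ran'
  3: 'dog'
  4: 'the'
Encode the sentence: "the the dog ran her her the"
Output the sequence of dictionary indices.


Look up each word in the dictionary:
  'the' -> 4
  'the' -> 4
  'dog' -> 3
  'ran' -> 2
  'her' -> 0
  'her' -> 0
  'the' -> 4

Encoded: [4, 4, 3, 2, 0, 0, 4]
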